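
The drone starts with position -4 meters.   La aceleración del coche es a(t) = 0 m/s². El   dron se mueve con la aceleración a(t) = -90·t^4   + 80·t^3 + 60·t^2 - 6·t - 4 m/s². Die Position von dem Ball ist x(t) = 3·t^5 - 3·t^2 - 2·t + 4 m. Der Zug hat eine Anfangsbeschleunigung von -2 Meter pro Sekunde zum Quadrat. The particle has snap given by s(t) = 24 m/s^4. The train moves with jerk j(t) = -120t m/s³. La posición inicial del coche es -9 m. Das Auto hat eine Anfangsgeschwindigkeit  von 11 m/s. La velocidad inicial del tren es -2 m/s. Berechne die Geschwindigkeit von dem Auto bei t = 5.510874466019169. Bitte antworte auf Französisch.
Pour résoudre ceci, nous devons prendre 1 intégrale de notre équation de l'accélération a(t) = 0. La primitive de l'accélération, avec v(0) = 11, donne la vitesse: v(t) = 11. Nous avons la vitesse v(t) = 11. En substituant t = 5.510874466019169: v(5.510874466019169) = 11.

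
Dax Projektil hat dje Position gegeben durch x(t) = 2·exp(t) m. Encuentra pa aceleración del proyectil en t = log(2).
Para resolver esto, necesitamos tomar 2 derivadas de nuestra ecuación de la posición x(t) = 2·exp(t). La derivada de la posición da la velocidad: v(t) = 2·exp(t). Derivando la velocidad, obtenemos la aceleración: a(t) = 2·exp(t). Tenemos la aceleración a(t) = 2·exp(t). Sustituyendo t = log(2): a(log(2)) = 4.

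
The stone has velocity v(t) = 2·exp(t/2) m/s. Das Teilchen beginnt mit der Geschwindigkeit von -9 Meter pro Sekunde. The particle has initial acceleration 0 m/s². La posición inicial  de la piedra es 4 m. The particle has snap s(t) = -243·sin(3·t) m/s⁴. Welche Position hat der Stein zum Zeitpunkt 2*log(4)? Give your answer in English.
Starting from velocity v(t) = 2·exp(t/2), we take 1 integral. Finding the integral of v(t) and using x(0) = 4: x(t) = 4·exp(t/2). From the given position equation x(t) = 4·exp(t/2), we substitute t = 2*log(4) to get x = 16.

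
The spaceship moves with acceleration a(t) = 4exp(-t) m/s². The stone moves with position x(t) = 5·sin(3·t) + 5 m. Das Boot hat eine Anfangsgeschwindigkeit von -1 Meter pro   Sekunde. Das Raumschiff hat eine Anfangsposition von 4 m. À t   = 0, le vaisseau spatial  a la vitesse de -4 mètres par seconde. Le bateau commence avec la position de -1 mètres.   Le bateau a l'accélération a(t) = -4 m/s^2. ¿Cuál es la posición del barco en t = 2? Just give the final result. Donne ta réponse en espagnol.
La respuesta es -11.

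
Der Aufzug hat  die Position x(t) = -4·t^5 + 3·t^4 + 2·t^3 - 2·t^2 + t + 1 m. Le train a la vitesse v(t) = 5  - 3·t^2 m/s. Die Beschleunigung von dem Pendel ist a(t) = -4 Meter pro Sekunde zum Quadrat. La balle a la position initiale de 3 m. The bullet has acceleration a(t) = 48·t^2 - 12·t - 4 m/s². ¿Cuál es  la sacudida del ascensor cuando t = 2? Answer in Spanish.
Partiendo de la posición x(t) = -4·t^5 + 3·t^4 + 2·t^3 - 2·t^2 + t + 1, tomamos 3 derivadas. Tomando d/dt de x(t), encontramos v(t) = -20·t^4 + 12·t^3 + 6·t^2 - 4·t + 1. La derivada de la velocidad da la aceleración: a(t) = -80·t^3 + 36·t^2 + 12·t - 4. La derivada de la aceleración da la sacudida: j(t) = -240·t^2 + 72·t + 12. De la ecuación de la sacudida j(t) = -240·t^2 + 72·t + 12, sustituimos t = 2 para obtener j = -804.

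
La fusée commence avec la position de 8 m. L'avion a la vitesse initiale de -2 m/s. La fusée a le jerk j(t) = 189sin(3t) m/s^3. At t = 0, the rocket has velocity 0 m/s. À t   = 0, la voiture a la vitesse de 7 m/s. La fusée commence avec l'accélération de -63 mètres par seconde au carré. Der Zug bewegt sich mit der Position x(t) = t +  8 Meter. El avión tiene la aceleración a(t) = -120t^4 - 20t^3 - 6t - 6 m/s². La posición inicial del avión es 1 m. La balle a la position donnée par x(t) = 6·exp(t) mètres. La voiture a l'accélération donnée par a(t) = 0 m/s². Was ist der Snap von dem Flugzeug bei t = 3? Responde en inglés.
Starting from acceleration a(t) = -120·t^4 - 20·t^3 - 6·t - 6, we take 2 derivatives. The derivative of acceleration gives jerk: j(t) = -480·t^3 - 60·t^2 - 6. Taking d/dt of j(t), we find s(t) = -1440·t^2 - 120·t. We have snap s(t) = -1440·t^2 - 120·t. Substituting t = 3: s(3) = -13320.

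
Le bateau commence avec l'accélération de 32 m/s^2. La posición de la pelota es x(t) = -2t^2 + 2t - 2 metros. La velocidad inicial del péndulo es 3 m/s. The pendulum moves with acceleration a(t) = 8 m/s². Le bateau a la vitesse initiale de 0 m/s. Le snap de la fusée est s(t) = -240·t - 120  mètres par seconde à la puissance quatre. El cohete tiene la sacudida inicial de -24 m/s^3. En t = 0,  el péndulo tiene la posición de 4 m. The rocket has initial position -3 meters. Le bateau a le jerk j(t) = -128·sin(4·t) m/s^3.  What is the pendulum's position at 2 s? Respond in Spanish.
Debemos encontrar la antiderivada de nuestra ecuación de la aceleración a(t) = 8 2 veces. La integral de la aceleración es la velocidad. Usando v(0) = 3, obtenemos v(t) = 8·t + 3. La integral de la velocidad es la posición. Usando x(0) = 4, obtenemos x(t) = 4·t^2 + 3·t + 4. Tenemos la posición x(t) = 4·t^2 + 3·t + 4. Sustituyendo t = 2: x(2) = 26.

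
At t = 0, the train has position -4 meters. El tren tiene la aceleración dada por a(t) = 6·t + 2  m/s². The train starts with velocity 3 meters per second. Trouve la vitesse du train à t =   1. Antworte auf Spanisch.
Necesitamos integrar nuestra ecuación de la aceleración a(t) = 6·t + 2 1 vez. La integral de la aceleración es la velocidad. Usando v(0) = 3, obtenemos v(t) = 3·t^2 + 2·t + 3. Usando v(t) = 3·t^2 + 2·t + 3 y sustituyendo t = 1, encontramos v = 8.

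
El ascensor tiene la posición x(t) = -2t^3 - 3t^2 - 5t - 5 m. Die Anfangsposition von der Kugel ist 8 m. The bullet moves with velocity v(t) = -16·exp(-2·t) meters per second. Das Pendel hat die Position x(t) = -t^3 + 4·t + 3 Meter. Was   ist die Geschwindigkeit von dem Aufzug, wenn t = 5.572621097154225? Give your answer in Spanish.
Para resolver esto, necesitamos tomar 1 derivada de nuestra ecuación de la posición x(t) = -2·t^3 - 3·t^2 - 5·t - 5. Tomando d/dt de x(t), encontramos v(t) = -6·t^2 - 6·t - 5. Usando v(t) = -6·t^2 - 6·t - 5 y sustituyendo t = 5.572621097154225, encontramos v = -224.760361937615.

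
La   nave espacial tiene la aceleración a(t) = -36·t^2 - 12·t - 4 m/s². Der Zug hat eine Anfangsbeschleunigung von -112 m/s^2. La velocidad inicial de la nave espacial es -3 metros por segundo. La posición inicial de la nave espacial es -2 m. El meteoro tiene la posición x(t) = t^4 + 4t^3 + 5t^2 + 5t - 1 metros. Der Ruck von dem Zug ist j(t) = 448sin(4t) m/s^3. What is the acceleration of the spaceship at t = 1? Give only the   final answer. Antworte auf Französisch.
a(1) = -52.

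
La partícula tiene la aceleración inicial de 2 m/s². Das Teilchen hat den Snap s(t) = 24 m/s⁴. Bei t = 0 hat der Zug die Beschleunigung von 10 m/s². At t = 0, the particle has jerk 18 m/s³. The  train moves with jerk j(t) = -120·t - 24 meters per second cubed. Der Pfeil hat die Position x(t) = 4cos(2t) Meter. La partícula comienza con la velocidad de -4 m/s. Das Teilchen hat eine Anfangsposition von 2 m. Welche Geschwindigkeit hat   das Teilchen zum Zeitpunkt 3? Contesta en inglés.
Starting from snap s(t) = 24, we take 3 integrals. Taking ∫s(t)dt and applying j(0) = 18, we find j(t) = 24·t + 18. The integral of jerk, with a(0) = 2, gives acceleration: a(t) = 12·t^2 + 18·t + 2. Finding the integral of a(t) and using v(0) = -4: v(t) = 4·t^3 + 9·t^2 + 2·t - 4. From the given velocity equation v(t) = 4·t^3 + 9·t^2 + 2·t - 4, we substitute t = 3 to get v = 191.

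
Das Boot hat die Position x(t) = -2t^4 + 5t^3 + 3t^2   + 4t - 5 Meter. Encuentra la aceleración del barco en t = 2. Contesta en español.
Partiendo de la posición x(t) = -2·t^4 + 5·t^3 + 3·t^2 + 4·t - 5, tomamos 2 derivadas. La derivada de la posición da la velocidad: v(t) = -8·t^3 + 15·t^2 + 6·t + 4. Tomando d/dt de v(t), encontramos a(t) = -24·t^2 + 30·t + 6. Usando a(t) = -24·t^2 + 30·t + 6 y sustituyendo t = 2, encontramos a = -30.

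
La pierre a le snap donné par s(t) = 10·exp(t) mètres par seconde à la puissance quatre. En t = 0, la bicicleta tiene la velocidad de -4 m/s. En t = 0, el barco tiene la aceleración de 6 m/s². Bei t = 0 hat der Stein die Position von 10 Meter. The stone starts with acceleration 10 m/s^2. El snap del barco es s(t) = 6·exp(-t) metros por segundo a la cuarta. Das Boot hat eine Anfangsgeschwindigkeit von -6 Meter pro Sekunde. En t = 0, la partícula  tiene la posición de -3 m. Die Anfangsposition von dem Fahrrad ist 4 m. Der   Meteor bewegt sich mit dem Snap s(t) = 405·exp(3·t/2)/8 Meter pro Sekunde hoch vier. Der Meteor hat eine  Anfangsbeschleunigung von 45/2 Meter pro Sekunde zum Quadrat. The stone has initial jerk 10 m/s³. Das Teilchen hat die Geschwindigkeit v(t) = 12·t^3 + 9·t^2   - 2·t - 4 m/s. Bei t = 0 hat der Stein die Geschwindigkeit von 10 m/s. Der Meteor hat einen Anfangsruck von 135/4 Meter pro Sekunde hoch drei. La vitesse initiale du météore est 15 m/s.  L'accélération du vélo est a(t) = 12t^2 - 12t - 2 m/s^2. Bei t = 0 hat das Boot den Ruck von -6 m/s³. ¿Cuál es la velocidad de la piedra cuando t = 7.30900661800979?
Necesitamos integrar nuestra ecuación del snap s(t) = 10·exp(t) 3 veces. Integrando el snap y usando la condición inicial j(0) = 10, obtenemos j(t) = 10·exp(t). La antiderivada de la sacudida, con a(0) = 10, da la aceleración: a(t) = 10·exp(t). Tomando ∫a(t)dt y aplicando v(0) = 10, encontramos v(t) = 10·exp(t). Tenemos la velocidad v(t) = 10·exp(t). Sustituyendo t = 7.30900661800979: v(7.30900661800979) = 14936.9264458156.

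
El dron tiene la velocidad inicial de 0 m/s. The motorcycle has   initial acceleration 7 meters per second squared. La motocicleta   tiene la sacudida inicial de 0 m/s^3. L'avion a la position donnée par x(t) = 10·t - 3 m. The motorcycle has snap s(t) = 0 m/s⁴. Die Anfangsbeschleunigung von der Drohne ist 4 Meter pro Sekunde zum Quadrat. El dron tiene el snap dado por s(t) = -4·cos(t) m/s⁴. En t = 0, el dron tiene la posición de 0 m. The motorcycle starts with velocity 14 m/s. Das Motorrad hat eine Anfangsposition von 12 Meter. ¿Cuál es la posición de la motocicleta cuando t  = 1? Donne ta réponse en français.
Pour résoudre ceci, nous devons prendre 4 intégrales de notre équation du snap s(t) = 0. L'intégrale du snap, avec j(0) = 0, donne le jerk: j(t) = 0. L'intégrale du jerk est l'accélération. En utilisant a(0) = 7, nous obtenons a(t) = 7. La primitive de l'accélération est la vitesse. En utilisant v(0) = 14, nous obtenons v(t) = 7·t + 14. En prenant ∫v(t)dt et en appliquant x(0) = 12, nous trouvons x(t) = 7·t^2/2 + 14·t + 12. De l'équation de la position x(t) = 7·t^2/2 + 14·t + 12, nous substituons t = 1 pour obtenir x = 59/2.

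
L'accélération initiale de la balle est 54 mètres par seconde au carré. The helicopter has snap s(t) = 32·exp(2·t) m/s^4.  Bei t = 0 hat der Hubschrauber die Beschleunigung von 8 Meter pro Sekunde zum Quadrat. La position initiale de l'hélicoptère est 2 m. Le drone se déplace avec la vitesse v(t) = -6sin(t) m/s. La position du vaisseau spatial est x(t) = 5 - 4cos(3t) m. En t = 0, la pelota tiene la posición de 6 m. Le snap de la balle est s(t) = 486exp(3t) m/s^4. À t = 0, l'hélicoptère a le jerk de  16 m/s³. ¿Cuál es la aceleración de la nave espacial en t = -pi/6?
Debemos derivar nuestra ecuación de la posición x(t) = 5 - 4·cos(3·t) 2 veces. Derivando la posición, obtenemos la velocidad: v(t) = 12·sin(3·t). Tomando d/dt de v(t), encontramos a(t) = 36·cos(3·t). Usando a(t) = 36·cos(3·t) y sustituyendo t = -pi/6, encontramos a = 0.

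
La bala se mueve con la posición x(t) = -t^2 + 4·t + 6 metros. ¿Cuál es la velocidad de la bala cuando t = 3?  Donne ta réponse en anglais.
Starting from position x(t) = -t^2 + 4·t + 6, we take 1 derivative. Differentiating position, we get velocity: v(t) = 4 - 2·t. From the given velocity equation v(t) = 4 - 2·t, we substitute t = 3 to get v = -2.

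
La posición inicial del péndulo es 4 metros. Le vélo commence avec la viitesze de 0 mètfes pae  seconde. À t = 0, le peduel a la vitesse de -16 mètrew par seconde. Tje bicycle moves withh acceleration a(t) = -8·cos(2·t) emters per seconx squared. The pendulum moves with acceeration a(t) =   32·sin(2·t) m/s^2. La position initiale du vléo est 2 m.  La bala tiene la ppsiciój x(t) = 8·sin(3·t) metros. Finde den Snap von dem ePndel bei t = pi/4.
Um dies zu lösen, müssen wir 2 Ableitungen unserer Gleichung für die Beschleunigung a(t) = 32·sin(2·t) nehmen. Die Ableitung von der Beschleunigung ergibt den Ruck: j(t) = 64·cos(2·t). Durch Ableiten von dem Ruck erhalten wir den Snap: s(t) = -128·sin(2·t). Aus der Gleichung für den Snap s(t) = -128·sin(2·t), setzen wir t = pi/4 ein und erhalten s = -128.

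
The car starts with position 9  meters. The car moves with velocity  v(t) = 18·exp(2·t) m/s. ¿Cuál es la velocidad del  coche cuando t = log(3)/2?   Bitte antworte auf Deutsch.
Aus der Gleichung für die Geschwindigkeit v(t) = 18·exp(2·t), setzen wir t = log(3)/2 ein und erhalten v = 54.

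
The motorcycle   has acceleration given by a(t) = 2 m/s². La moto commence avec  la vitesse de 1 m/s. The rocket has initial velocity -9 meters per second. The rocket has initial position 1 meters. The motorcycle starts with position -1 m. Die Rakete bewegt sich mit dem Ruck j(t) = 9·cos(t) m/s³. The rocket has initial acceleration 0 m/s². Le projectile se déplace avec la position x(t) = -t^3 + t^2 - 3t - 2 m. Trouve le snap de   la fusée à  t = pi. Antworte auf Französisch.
En partant du jerk j(t) = 9·cos(t), nous prenons 1 dérivée. En dérivant le jerk, nous obtenons le snap: s(t) = -9·sin(t). En utilisant s(t) = -9·sin(t) et en substituant t = pi, nous trouvons s = 0.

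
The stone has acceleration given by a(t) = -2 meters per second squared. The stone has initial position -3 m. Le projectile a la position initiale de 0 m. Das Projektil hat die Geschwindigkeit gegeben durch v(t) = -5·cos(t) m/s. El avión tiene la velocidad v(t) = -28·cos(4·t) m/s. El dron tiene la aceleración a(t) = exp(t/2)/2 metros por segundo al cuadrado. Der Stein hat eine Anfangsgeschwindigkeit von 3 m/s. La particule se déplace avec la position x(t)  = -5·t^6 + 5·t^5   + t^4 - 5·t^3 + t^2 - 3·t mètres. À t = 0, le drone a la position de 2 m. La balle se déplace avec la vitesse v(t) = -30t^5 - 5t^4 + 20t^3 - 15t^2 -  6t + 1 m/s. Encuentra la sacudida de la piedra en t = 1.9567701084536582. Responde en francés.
Pour résoudre ceci, nous devons prendre 1 dérivée de notre équation de l'accélération a(t) = -2. En prenant d/dt de a(t), nous trouvons j(t) = 0. De l'équation du jerk j(t) = 0, nous substituons t = 1.9567701084536582 pour obtenir j = 0.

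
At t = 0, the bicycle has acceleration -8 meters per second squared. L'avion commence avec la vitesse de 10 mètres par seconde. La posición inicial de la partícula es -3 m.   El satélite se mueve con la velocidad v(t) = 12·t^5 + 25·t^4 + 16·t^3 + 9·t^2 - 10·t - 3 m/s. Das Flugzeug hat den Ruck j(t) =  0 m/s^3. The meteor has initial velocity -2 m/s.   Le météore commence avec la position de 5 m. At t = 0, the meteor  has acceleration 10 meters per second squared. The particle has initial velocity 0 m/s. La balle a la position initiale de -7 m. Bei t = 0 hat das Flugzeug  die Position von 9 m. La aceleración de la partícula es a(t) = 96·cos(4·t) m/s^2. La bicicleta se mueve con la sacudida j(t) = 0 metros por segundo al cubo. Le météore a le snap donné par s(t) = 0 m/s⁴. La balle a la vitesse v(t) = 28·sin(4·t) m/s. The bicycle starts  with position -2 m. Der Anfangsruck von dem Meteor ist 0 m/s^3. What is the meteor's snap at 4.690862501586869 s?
From the given snap equation s(t) = 0, we substitute t = 4.690862501586869 to get s = 0.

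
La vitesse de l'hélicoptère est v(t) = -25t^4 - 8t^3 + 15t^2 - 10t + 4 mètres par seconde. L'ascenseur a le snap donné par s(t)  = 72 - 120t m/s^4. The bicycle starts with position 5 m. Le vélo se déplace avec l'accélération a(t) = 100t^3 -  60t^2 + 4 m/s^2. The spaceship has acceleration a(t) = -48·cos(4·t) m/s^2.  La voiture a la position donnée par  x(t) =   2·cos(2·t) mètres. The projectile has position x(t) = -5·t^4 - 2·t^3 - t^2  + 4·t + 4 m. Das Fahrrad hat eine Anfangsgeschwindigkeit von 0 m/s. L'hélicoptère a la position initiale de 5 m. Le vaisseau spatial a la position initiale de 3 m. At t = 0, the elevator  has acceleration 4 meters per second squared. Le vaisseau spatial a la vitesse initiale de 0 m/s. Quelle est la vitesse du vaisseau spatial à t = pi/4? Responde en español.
Debemos encontrar la integral de nuestra ecuación de la aceleración a(t) = -48·cos(4·t) 1 vez. Tomando ∫a(t)dt y aplicando v(0) = 0, encontramos v(t) = -12·sin(4·t). De la ecuación de la velocidad v(t) = -12·sin(4·t), sustituimos t = pi/4 para obtener v = 0.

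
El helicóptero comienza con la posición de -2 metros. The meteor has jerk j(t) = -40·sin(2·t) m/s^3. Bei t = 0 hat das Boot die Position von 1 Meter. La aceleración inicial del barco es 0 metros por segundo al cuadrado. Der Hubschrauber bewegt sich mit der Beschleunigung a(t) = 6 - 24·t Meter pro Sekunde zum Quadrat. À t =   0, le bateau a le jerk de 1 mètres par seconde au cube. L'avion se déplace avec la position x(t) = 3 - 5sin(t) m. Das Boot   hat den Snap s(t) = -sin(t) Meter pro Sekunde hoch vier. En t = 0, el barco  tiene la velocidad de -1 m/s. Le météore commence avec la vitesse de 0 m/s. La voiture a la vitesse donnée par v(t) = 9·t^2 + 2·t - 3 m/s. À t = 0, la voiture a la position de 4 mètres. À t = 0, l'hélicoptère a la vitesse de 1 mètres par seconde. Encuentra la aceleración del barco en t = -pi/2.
Para resolver esto, necesitamos tomar 2 antiderivadas de nuestra ecuación del snap s(t) = -sin(t). Tomando ∫s(t)dt y aplicando j(0) = 1, encontramos j(t) = cos(t). La antiderivada de la sacudida es la aceleración. Usando a(0) = 0, obtenemos a(t) = sin(t). Usando a(t) = sin(t) y sustituyendo t = -pi/2, encontramos a = -1.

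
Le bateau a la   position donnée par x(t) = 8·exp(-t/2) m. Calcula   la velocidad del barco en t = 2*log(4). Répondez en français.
Pour résoudre ceci, nous devons prendre 1 dérivée de notre équation de la position x(t) = 8·exp(-t/2). La dérivée de la position donne la vitesse: v(t) = -4·exp(-t/2). En utilisant v(t) = -4·exp(-t/2) et en substituant t = 2*log(4), nous trouvons v = -1.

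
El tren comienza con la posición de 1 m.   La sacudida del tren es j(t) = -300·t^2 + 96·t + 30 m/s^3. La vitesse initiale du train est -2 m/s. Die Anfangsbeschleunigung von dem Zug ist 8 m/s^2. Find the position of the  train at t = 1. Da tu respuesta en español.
Debemos encontrar la antiderivada de nuestra ecuación de la sacudida j(t) = -300·t^2 + 96·t + 30 3 veces. La antiderivada de la sacudida es la aceleración. Usando a(0) = 8, obtenemos a(t) = -100·t^3 + 48·t^2 + 30·t + 8. Integrando la aceleración y usando la condición inicial v(0) = -2, obtenemos v(t) = -25·t^4 + 16·t^3 + 15·t^2 + 8·t - 2. Tomando ∫v(t)dt y aplicando x(0) = 1, encontramos x(t) = -5·t^5 + 4·t^4 + 5·t^3 + 4·t^2 - 2·t + 1. Tenemos la posición x(t) = -5·t^5 + 4·t^4 + 5·t^3 + 4·t^2 - 2·t + 1. Sustituyendo t = 1: x(1) = 7.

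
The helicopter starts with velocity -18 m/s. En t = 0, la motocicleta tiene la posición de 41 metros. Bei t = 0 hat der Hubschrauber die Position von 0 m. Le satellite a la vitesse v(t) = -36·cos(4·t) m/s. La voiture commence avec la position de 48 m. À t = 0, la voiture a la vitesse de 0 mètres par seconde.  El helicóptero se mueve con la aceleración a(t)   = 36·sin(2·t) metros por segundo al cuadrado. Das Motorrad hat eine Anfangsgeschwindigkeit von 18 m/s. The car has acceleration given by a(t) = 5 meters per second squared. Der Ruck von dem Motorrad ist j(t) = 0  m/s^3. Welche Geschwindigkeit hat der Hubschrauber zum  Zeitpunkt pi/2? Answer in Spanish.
Necesitamos integrar nuestra ecuación de la aceleración a(t) = 36·sin(2·t) 1 vez. La antiderivada de la aceleración, con v(0) = -18, da la velocidad: v(t) = -18·cos(2·t). De la ecuación de la velocidad v(t) = -18·cos(2·t), sustituimos t = pi/2 para obtener v = 18.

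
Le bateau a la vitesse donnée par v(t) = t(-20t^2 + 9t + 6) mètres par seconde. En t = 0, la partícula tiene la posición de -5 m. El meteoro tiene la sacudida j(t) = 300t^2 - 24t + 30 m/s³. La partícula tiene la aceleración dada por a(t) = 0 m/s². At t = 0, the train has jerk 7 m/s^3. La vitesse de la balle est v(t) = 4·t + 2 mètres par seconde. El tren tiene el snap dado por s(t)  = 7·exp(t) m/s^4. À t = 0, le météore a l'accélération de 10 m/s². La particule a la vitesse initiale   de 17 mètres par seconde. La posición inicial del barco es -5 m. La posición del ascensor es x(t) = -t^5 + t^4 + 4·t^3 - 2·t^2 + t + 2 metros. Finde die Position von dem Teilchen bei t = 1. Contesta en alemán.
Um dies zu lösen, müssen wir 2 Stammfunktionen unserer Gleichung für die Beschleunigung a(t) = 0 finden. Die Stammfunktion von der Beschleunigung ist die Geschwindigkeit. Mit v(0) = 17 erhalten wir v(t) = 17. Die Stammfunktion von der Geschwindigkeit ist die Position. Mit x(0) = -5 erhalten wir x(t) = 17·t - 5. Wir haben die Position x(t) = 17·t - 5. Durch Einsetzen von t = 1: x(1) = 12.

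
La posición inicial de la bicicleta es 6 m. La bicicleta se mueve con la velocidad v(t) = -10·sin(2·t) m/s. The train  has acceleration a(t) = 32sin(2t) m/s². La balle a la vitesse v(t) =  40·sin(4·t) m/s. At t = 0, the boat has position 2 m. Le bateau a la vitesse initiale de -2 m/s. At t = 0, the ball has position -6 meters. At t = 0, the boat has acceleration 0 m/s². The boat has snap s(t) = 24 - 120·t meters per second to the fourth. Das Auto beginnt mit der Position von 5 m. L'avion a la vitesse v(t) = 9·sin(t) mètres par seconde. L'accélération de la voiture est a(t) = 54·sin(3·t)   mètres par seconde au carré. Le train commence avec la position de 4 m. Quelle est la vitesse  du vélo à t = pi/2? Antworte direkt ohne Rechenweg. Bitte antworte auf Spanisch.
La velocidad en t = pi/2 es v = 0.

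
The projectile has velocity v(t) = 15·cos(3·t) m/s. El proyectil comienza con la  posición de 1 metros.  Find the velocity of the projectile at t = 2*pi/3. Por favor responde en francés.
Nous avons la vitesse v(t) = 15·cos(3·t). En substituant t = 2*pi/3: v(2*pi/3) = 15.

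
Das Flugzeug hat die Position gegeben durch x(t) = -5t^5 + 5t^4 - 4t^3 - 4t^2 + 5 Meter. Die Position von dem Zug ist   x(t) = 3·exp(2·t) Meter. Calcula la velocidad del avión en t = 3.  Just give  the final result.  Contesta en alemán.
Die Geschwindigkeit bei t = 3 ist v = -1617.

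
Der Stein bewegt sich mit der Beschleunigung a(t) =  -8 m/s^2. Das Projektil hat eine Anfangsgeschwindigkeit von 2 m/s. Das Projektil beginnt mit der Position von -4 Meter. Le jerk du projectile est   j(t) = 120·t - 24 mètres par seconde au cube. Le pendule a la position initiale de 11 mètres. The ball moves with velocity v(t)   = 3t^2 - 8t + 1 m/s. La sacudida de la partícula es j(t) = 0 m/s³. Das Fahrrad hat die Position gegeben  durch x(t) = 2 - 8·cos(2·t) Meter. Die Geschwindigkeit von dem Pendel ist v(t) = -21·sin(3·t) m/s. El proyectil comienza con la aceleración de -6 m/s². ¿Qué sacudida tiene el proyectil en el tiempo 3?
Tenemos la sacudida j(t) = 120·t - 24. Sustituyendo t = 3: j(3) = 336.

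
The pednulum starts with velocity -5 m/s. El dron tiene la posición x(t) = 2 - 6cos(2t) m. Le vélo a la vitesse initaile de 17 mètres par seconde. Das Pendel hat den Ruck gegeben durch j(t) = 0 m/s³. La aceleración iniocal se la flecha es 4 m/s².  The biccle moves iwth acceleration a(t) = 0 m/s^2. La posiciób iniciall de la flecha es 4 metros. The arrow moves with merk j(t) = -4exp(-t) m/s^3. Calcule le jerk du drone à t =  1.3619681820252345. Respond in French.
Nous devons dériver notre équation de la position x(t) = 2 - 6·cos(2·t) 3 fois. La dérivée de la position donne la vitesse: v(t) = 12·sin(2·t). La dérivée de la vitesse donne l'accélération: a(t) = 24·cos(2·t). En prenant d/dt de a(t), nous trouvons j(t) = -48·sin(2·t). En utilisant j(t) = -48·sin(2·t) et en substituant t = 1.3619681820252345, nous trouvons j = -19.4697273124116.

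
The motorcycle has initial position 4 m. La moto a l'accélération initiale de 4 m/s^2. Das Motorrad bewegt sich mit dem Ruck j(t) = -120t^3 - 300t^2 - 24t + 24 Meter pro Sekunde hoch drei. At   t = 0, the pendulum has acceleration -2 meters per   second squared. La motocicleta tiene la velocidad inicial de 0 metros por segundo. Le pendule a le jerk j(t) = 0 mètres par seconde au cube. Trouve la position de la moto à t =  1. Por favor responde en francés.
En partant du jerk j(t) = -120·t^3 - 300·t^2 - 24·t + 24, nous prenons 3 primitives. En intégrant le jerk et en utilisant la condition initiale a(0) = 4, nous obtenons a(t) = -30·t^4 - 100·t^3 - 12·t^2 + 24·t + 4. L'intégrale de l'accélération est la vitesse. En utilisant v(0) = 0, nous obtenons v(t) = t·(-6·t^4 - 25·t^3 - 4·t^2 + 12·t + 4). L'intégrale de la vitesse est la position. En utilisant x(0) = 4, nous obtenons x(t) = -t^6 - 5·t^5 - t^4 + 4·t^3 + 2·t^2 + 4. En utilisant x(t) = -t^6 - 5·t^5 - t^4 + 4·t^3 + 2·t^2 + 4 et en substituant t = 1, nous trouvons x = 3.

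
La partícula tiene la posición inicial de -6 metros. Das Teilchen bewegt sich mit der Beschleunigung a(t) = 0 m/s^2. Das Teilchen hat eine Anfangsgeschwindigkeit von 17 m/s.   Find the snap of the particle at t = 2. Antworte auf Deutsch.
Um dies zu lösen, müssen wir 2 Ableitungen unserer Gleichung für die Beschleunigung a(t) = 0 nehmen. Mit d/dt von a(t) finden wir j(t) = 0. Die Ableitung von dem Ruck ergibt den Snap: s(t) = 0. Aus der Gleichung für den Snap s(t) = 0, setzen wir t = 2 ein und erhalten s = 0.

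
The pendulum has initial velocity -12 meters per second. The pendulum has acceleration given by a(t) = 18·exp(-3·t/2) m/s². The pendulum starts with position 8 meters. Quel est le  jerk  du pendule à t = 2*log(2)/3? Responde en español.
Debemos derivar nuestra ecuación de la aceleración a(t) = 18·exp(-3·t/2) 1 vez. Derivando la aceleración, obtenemos la sacudida: j(t) = -27·exp(-3·t/2). De la ecuación de la sacudida j(t) = -27·exp(-3·t/2), sustituimos t = 2*log(2)/3 para obtener j = -27/2.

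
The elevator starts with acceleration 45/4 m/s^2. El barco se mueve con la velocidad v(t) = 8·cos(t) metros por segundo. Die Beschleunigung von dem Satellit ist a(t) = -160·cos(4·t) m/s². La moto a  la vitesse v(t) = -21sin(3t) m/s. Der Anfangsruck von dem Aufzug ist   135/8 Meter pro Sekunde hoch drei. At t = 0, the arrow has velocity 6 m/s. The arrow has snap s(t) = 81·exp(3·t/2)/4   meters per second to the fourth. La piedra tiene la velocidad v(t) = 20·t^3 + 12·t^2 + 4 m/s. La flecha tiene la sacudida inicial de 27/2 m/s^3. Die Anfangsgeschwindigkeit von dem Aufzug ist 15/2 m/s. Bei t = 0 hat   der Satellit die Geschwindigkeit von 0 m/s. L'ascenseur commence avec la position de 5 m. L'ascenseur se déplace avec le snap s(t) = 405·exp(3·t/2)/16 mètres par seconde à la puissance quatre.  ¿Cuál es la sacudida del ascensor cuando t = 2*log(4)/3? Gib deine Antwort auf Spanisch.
Para resolver esto, necesitamos tomar 1 antiderivada de nuestra ecuación del snap s(t) = 405·exp(3·t/2)/16. La integral del snap es la sacudida. Usando j(0) = 135/8, obtenemos j(t) = 135·exp(3·t/2)/8. Usando j(t) = 135·exp(3·t/2)/8 y sustituyendo t = 2*log(4)/3, encontramos j = 135/2.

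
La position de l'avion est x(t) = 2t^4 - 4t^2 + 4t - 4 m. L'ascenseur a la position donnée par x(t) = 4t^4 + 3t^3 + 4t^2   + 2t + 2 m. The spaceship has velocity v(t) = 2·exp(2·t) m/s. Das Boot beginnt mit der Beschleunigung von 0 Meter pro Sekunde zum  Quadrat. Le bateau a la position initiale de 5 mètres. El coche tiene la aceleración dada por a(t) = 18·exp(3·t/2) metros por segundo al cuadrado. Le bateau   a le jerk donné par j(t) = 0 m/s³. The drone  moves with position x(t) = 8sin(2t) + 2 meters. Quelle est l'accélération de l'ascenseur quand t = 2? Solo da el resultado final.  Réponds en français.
a(2) = 236.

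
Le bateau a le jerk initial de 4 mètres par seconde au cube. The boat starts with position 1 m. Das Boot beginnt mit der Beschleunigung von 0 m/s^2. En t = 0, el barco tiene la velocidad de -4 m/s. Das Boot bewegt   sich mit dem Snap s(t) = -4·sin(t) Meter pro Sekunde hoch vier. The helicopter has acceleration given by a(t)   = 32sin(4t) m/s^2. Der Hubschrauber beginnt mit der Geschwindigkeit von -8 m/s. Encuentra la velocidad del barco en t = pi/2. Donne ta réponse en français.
Pour résoudre ceci, nous devons prendre 3 intégrales de notre équation du snap s(t) = -4·sin(t). L'intégrale du snap est le jerk. En utilisant j(0) = 4, nous obtenons j(t) = 4·cos(t). La primitive du jerk est l'accélération. En utilisant a(0) = 0, nous obtenons a(t) = 4·sin(t). En prenant ∫a(t)dt et en appliquant v(0) = -4, nous trouvons v(t) = -4·cos(t). De l'équation de la vitesse v(t) = -4·cos(t), nous substituons t = pi/2 pour obtenir v = 0.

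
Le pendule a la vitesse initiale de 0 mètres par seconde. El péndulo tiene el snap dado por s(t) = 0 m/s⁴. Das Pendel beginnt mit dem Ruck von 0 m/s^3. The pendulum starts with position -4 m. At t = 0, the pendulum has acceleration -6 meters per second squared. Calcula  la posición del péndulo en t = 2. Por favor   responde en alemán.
Wir müssen unsere Gleichung für den Snap s(t) = 0 4-mal integrieren. Mit ∫s(t)dt und Anwendung von j(0) = 0, finden wir j(t) = 0. Das Integral von dem Ruck, mit a(0) = -6, ergibt die Beschleunigung: a(t) = -6. Das Integral von der Beschleunigung, mit v(0) = 0, ergibt die Geschwindigkeit: v(t) = -6·t. Die Stammfunktion von der Geschwindigkeit ist die Position. Mit x(0) = -4 erhalten wir x(t) = -3·t^2 - 4. Aus der Gleichung für die Position x(t) = -3·t^2 - 4, setzen wir t = 2 ein und erhalten x = -16.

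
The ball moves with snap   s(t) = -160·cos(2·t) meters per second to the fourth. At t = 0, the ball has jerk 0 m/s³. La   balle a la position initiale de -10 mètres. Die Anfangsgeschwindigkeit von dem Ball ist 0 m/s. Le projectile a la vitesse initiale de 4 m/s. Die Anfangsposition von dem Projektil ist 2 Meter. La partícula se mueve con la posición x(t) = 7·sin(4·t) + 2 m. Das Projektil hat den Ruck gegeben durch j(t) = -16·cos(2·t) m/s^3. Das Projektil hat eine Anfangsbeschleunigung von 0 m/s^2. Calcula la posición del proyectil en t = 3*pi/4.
Para resolver esto, necesitamos tomar 3 antiderivadas de nuestra ecuación de la sacudida j(t) = -16·cos(2·t). La antiderivada de la sacudida es la aceleración. Usando a(0) = 0, obtenemos a(t) = -8·sin(2·t). La antiderivada de la aceleración, con v(0) = 4, da la velocidad: v(t) = 4·cos(2·t). La antiderivada de la velocidad es la posición. Usando x(0) = 2, obtenemos x(t) = 2·sin(2·t) + 2. Usando x(t) = 2·sin(2·t) + 2 y sustituyendo t = 3*pi/4, encontramos x = 0.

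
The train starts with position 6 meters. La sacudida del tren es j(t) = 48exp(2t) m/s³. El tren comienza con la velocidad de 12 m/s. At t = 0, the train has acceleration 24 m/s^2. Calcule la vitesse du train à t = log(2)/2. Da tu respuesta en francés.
En partant du jerk j(t) = 48·exp(2·t), nous prenons 2 intégrales. La primitive du jerk, avec a(0) = 24, donne l'accélération: a(t) = 24·exp(2·t). La primitive de l'accélération, avec v(0) = 12, donne la vitesse: v(t) = 12·exp(2·t). Nous avons la vitesse v(t) = 12·exp(2·t). En substituant t = log(2)/2: v(log(2)/2) = 24.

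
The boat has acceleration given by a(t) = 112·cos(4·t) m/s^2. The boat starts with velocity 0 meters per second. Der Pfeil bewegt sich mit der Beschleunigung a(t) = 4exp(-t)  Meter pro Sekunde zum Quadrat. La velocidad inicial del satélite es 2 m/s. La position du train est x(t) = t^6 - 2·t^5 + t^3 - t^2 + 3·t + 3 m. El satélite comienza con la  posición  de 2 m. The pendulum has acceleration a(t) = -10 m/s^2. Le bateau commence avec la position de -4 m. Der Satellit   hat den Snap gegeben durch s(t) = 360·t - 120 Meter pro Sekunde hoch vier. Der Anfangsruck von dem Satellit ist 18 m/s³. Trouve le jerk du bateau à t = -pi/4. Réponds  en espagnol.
Debemos derivar nuestra ecuación de la aceleración a(t) = 112·cos(4·t) 1 vez. Tomando d/dt de a(t), encontramos j(t) = -448·sin(4·t). Tenemos la sacudida j(t) = -448·sin(4·t). Sustituyendo t = -pi/4: j(-pi/4) = 0.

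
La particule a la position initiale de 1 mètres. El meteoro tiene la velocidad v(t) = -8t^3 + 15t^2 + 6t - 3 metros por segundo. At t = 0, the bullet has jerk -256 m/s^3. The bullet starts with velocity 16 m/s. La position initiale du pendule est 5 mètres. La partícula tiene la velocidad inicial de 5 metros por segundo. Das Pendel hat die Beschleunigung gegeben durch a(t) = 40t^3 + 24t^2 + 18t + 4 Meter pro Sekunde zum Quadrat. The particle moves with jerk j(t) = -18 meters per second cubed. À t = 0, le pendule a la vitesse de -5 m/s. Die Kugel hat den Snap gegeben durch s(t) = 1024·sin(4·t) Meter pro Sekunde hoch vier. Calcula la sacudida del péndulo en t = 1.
Para resolver esto, necesitamos tomar 1 derivada de nuestra ecuación de la aceleración a(t) = 40·t^3 + 24·t^2 + 18·t + 4. La derivada de la aceleración da la sacudida: j(t) = 120·t^2 + 48·t + 18. Usando j(t) = 120·t^2 + 48·t + 18 y sustituyendo t = 1, encontramos j = 186.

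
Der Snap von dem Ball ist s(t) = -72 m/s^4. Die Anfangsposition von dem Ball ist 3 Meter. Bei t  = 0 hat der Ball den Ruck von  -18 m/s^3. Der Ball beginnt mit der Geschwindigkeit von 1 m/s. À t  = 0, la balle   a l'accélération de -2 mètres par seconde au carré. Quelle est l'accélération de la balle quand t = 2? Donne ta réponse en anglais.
Starting from snap s(t) = -72, we take 2 integrals. The antiderivative of snap is jerk. Using j(0) = -18, we get j(t) = -72·t - 18. Finding the integral of j(t) and using a(0) = -2: a(t) = -36·t^2 - 18·t - 2. We have acceleration a(t) = -36·t^2 - 18·t - 2. Substituting t = 2: a(2) = -182.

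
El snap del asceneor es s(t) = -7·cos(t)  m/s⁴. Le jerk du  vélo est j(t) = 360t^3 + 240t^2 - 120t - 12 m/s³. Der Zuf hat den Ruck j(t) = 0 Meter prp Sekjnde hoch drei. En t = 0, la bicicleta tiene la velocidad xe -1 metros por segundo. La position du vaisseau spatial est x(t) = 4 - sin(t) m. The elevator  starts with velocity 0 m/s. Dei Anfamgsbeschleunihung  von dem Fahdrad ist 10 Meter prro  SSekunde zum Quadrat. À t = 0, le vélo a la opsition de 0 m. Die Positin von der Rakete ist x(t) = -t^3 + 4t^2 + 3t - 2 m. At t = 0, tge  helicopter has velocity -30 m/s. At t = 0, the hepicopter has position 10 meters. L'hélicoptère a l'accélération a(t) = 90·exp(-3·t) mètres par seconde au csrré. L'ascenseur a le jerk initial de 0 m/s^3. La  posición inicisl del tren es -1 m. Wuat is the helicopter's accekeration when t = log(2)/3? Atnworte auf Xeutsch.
Wir haben die Beschleunigung a(t) = 90·exp(-3·t). Durch Einsetzen von t = log(2)/3: a(log(2)/3) = 45.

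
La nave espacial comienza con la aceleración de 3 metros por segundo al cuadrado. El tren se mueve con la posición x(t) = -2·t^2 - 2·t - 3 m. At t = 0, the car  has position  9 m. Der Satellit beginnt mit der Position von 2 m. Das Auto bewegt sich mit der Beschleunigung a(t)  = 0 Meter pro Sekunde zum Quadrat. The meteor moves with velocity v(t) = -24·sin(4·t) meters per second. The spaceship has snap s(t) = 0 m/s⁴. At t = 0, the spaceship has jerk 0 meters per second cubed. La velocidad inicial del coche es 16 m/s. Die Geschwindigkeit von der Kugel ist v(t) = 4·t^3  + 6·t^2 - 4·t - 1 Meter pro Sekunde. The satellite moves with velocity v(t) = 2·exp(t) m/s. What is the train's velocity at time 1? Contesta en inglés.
We must differentiate our position equation x(t) = -2·t^2 - 2·t - 3 1 time. The derivative of position gives velocity: v(t) = -4·t - 2. We have velocity v(t) = -4·t - 2. Substituting t = 1: v(1) = -6.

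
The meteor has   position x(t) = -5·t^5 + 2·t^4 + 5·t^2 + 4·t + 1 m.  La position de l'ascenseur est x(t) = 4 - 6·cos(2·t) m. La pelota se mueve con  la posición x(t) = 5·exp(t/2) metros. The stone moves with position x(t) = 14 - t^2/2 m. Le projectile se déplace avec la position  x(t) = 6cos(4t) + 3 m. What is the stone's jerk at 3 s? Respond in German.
Um dies zu lösen, müssen wir 3 Ableitungen unserer Gleichung für die Position x(t) = 14 - t^2/2 nehmen. Mit d/dt von x(t) finden wir v(t) = -t. Die Ableitung von der Geschwindigkeit ergibt die Beschleunigung: a(t) = -1. Mit d/dt von a(t) finden wir j(t) = 0. Wir haben den Ruck j(t) = 0. Durch Einsetzen von t = 3: j(3) = 0.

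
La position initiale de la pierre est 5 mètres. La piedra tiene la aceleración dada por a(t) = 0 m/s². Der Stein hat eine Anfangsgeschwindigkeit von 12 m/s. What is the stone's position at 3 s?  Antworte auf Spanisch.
Debemos encontrar la integral de nuestra ecuación de la aceleración a(t) = 0 2 veces. Tomando ∫a(t)dt y aplicando v(0) = 12, encontramos v(t) = 12. Integrando la velocidad y usando la condición inicial x(0) = 5, obtenemos x(t) = 12·t + 5. De la ecuación de la posición x(t) = 12·t + 5, sustituimos t = 3 para obtener x = 41.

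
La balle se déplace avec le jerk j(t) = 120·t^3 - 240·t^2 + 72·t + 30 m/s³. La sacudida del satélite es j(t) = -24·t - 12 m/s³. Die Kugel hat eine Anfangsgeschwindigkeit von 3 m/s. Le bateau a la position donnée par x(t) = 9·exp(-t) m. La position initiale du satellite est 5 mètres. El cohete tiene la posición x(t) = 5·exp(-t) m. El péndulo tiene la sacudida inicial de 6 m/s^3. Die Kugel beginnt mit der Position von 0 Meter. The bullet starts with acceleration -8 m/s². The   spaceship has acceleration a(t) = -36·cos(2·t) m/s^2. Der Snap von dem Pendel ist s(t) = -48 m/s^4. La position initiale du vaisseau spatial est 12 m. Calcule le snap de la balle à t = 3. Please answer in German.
Um dies zu lösen, müssen wir 1 Ableitung unserer Gleichung für den Ruck j(t) = 120·t^3 - 240·t^2 + 72·t + 30 nehmen. Durch Ableiten von dem Ruck erhalten wir den Snap: s(t) = 360·t^2 - 480·t + 72. Wir haben den Snap s(t) = 360·t^2 - 480·t + 72. Durch Einsetzen von t = 3: s(3) = 1872.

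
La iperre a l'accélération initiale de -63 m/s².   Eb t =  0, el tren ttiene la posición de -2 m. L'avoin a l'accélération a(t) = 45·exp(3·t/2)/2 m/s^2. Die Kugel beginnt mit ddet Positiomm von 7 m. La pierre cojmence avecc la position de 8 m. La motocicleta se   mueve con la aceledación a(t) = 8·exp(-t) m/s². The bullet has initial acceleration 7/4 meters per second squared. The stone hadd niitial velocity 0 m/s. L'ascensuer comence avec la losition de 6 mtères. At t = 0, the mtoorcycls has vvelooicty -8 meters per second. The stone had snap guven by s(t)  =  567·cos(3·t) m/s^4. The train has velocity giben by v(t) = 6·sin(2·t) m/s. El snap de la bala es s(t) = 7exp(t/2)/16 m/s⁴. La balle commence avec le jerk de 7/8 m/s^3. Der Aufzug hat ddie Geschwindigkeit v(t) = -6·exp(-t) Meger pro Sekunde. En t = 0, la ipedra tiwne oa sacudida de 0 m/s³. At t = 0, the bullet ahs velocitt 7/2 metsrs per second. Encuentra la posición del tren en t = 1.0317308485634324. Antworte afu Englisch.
Starting from velocity v(t) = 6·sin(2·t), we take 1 antiderivative. Finding the antiderivative of v(t) and using x(0) = -2: x(t) = 1 - 3·cos(2·t). From the given position equation x(t) = 1 - 3·cos(2·t), we substitute t = 1.0317308485634324 to get x = 2.41892787250565.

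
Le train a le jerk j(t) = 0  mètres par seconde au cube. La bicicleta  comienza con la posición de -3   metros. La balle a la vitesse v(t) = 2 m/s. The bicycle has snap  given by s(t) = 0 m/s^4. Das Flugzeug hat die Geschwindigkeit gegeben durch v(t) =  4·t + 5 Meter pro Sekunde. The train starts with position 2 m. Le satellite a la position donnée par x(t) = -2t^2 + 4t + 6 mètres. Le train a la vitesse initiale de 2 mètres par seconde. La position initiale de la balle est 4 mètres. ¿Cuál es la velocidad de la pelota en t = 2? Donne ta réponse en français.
En utilisant v(t) = 2 et en substituant t = 2, nous trouvons v = 2.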